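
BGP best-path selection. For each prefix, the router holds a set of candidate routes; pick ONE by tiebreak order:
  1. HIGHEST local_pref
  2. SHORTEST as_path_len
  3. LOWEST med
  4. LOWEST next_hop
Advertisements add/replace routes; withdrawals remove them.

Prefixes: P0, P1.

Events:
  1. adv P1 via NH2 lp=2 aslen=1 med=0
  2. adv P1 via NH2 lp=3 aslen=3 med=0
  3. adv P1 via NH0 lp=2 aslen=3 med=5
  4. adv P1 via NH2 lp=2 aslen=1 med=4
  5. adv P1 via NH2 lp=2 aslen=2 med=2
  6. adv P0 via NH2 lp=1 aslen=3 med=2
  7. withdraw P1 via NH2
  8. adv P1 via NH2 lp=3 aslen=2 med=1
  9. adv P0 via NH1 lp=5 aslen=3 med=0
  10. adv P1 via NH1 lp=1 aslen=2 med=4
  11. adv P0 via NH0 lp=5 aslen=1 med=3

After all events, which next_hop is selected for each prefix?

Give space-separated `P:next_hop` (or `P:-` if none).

Answer: P0:NH0 P1:NH2

Derivation:
Op 1: best P0=- P1=NH2
Op 2: best P0=- P1=NH2
Op 3: best P0=- P1=NH2
Op 4: best P0=- P1=NH2
Op 5: best P0=- P1=NH2
Op 6: best P0=NH2 P1=NH2
Op 7: best P0=NH2 P1=NH0
Op 8: best P0=NH2 P1=NH2
Op 9: best P0=NH1 P1=NH2
Op 10: best P0=NH1 P1=NH2
Op 11: best P0=NH0 P1=NH2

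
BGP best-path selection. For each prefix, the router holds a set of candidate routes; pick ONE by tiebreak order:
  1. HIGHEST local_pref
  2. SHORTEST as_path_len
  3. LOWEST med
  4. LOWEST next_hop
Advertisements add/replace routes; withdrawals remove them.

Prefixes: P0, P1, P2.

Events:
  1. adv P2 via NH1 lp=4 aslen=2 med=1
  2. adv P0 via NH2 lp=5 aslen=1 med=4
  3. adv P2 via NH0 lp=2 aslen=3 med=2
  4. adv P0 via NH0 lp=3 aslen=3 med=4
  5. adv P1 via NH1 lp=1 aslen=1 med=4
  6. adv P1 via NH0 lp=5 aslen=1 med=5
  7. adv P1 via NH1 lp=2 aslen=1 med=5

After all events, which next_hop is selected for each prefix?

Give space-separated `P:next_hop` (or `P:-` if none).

Answer: P0:NH2 P1:NH0 P2:NH1

Derivation:
Op 1: best P0=- P1=- P2=NH1
Op 2: best P0=NH2 P1=- P2=NH1
Op 3: best P0=NH2 P1=- P2=NH1
Op 4: best P0=NH2 P1=- P2=NH1
Op 5: best P0=NH2 P1=NH1 P2=NH1
Op 6: best P0=NH2 P1=NH0 P2=NH1
Op 7: best P0=NH2 P1=NH0 P2=NH1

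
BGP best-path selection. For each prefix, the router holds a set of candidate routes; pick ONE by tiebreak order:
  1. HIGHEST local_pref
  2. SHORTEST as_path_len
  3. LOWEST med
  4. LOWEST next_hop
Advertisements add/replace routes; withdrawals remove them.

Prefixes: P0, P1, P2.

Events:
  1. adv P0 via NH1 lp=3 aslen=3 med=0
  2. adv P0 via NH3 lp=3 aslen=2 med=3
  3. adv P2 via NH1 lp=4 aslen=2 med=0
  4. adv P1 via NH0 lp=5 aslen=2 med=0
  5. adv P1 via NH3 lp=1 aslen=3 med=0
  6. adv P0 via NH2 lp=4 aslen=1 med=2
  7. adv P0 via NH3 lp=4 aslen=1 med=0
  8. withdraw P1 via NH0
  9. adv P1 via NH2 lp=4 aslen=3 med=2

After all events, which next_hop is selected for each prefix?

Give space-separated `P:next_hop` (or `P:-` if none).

Op 1: best P0=NH1 P1=- P2=-
Op 2: best P0=NH3 P1=- P2=-
Op 3: best P0=NH3 P1=- P2=NH1
Op 4: best P0=NH3 P1=NH0 P2=NH1
Op 5: best P0=NH3 P1=NH0 P2=NH1
Op 6: best P0=NH2 P1=NH0 P2=NH1
Op 7: best P0=NH3 P1=NH0 P2=NH1
Op 8: best P0=NH3 P1=NH3 P2=NH1
Op 9: best P0=NH3 P1=NH2 P2=NH1

Answer: P0:NH3 P1:NH2 P2:NH1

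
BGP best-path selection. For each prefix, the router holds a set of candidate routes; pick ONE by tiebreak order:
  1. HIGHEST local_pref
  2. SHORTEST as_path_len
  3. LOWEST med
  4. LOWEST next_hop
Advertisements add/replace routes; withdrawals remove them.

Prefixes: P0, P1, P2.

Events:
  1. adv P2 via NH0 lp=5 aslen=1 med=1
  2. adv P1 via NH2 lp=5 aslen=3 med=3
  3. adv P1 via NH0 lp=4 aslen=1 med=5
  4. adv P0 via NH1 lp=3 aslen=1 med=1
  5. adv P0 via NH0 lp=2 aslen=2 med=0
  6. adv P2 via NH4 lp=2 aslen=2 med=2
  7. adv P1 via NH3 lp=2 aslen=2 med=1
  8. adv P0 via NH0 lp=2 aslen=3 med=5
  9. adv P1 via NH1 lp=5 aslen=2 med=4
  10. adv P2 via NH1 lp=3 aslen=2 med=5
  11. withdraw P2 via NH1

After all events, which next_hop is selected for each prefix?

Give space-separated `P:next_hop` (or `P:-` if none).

Op 1: best P0=- P1=- P2=NH0
Op 2: best P0=- P1=NH2 P2=NH0
Op 3: best P0=- P1=NH2 P2=NH0
Op 4: best P0=NH1 P1=NH2 P2=NH0
Op 5: best P0=NH1 P1=NH2 P2=NH0
Op 6: best P0=NH1 P1=NH2 P2=NH0
Op 7: best P0=NH1 P1=NH2 P2=NH0
Op 8: best P0=NH1 P1=NH2 P2=NH0
Op 9: best P0=NH1 P1=NH1 P2=NH0
Op 10: best P0=NH1 P1=NH1 P2=NH0
Op 11: best P0=NH1 P1=NH1 P2=NH0

Answer: P0:NH1 P1:NH1 P2:NH0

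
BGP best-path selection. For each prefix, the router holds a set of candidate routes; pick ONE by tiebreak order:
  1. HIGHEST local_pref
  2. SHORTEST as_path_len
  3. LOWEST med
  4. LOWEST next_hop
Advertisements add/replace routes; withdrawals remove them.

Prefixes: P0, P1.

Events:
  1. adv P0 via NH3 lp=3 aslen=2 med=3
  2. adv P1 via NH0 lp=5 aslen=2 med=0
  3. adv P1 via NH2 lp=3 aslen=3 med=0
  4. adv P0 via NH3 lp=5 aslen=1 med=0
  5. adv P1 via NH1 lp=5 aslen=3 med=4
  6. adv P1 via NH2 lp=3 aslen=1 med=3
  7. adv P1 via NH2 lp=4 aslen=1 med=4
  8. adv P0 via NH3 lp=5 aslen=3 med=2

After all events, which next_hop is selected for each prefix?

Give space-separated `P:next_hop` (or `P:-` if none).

Answer: P0:NH3 P1:NH0

Derivation:
Op 1: best P0=NH3 P1=-
Op 2: best P0=NH3 P1=NH0
Op 3: best P0=NH3 P1=NH0
Op 4: best P0=NH3 P1=NH0
Op 5: best P0=NH3 P1=NH0
Op 6: best P0=NH3 P1=NH0
Op 7: best P0=NH3 P1=NH0
Op 8: best P0=NH3 P1=NH0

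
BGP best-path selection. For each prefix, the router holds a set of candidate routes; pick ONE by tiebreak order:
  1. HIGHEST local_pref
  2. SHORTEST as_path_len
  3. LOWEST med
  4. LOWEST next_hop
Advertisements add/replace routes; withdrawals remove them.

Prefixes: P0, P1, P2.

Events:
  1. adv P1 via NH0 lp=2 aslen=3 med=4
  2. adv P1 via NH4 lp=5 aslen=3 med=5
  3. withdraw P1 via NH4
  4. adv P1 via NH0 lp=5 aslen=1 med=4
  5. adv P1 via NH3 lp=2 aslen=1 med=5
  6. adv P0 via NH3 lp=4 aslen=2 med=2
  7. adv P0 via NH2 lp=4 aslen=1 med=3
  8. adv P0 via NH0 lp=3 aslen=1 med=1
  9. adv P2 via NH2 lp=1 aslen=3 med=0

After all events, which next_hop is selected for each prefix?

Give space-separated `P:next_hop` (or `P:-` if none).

Op 1: best P0=- P1=NH0 P2=-
Op 2: best P0=- P1=NH4 P2=-
Op 3: best P0=- P1=NH0 P2=-
Op 4: best P0=- P1=NH0 P2=-
Op 5: best P0=- P1=NH0 P2=-
Op 6: best P0=NH3 P1=NH0 P2=-
Op 7: best P0=NH2 P1=NH0 P2=-
Op 8: best P0=NH2 P1=NH0 P2=-
Op 9: best P0=NH2 P1=NH0 P2=NH2

Answer: P0:NH2 P1:NH0 P2:NH2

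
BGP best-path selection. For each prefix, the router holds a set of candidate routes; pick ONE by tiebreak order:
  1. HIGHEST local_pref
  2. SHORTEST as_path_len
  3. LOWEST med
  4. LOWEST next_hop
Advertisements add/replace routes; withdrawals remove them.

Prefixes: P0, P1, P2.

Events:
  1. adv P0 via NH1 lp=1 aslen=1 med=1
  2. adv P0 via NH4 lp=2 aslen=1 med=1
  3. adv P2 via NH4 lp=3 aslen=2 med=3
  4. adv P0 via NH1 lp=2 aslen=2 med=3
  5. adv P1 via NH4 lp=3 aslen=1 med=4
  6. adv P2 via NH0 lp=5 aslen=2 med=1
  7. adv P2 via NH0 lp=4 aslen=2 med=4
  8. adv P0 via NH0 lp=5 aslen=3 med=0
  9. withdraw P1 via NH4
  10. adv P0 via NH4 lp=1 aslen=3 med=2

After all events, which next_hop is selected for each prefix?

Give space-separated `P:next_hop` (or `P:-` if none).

Op 1: best P0=NH1 P1=- P2=-
Op 2: best P0=NH4 P1=- P2=-
Op 3: best P0=NH4 P1=- P2=NH4
Op 4: best P0=NH4 P1=- P2=NH4
Op 5: best P0=NH4 P1=NH4 P2=NH4
Op 6: best P0=NH4 P1=NH4 P2=NH0
Op 7: best P0=NH4 P1=NH4 P2=NH0
Op 8: best P0=NH0 P1=NH4 P2=NH0
Op 9: best P0=NH0 P1=- P2=NH0
Op 10: best P0=NH0 P1=- P2=NH0

Answer: P0:NH0 P1:- P2:NH0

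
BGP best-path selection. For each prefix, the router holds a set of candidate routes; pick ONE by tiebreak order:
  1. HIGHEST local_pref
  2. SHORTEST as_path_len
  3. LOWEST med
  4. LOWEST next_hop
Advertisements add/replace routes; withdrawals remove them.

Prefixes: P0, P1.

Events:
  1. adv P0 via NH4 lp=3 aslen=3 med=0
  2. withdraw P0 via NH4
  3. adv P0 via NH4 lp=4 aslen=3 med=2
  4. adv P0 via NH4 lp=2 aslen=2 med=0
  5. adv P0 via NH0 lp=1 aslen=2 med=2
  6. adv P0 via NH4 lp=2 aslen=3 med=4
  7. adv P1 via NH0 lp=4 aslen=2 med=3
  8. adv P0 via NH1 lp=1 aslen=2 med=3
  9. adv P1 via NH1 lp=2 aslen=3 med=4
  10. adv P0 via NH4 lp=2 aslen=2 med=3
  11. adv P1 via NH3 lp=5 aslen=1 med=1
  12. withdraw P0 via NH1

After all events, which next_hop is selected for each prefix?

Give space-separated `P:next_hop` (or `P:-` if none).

Answer: P0:NH4 P1:NH3

Derivation:
Op 1: best P0=NH4 P1=-
Op 2: best P0=- P1=-
Op 3: best P0=NH4 P1=-
Op 4: best P0=NH4 P1=-
Op 5: best P0=NH4 P1=-
Op 6: best P0=NH4 P1=-
Op 7: best P0=NH4 P1=NH0
Op 8: best P0=NH4 P1=NH0
Op 9: best P0=NH4 P1=NH0
Op 10: best P0=NH4 P1=NH0
Op 11: best P0=NH4 P1=NH3
Op 12: best P0=NH4 P1=NH3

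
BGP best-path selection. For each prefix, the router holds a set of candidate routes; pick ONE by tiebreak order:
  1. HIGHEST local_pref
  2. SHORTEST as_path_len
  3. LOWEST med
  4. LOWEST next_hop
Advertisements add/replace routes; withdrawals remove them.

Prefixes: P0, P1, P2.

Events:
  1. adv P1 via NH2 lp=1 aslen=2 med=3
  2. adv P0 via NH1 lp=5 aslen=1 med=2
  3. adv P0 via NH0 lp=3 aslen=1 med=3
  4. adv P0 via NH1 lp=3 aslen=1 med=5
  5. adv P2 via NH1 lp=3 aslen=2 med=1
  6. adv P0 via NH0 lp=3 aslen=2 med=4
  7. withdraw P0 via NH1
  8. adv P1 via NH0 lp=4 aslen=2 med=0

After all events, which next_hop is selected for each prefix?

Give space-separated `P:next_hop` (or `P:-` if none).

Answer: P0:NH0 P1:NH0 P2:NH1

Derivation:
Op 1: best P0=- P1=NH2 P2=-
Op 2: best P0=NH1 P1=NH2 P2=-
Op 3: best P0=NH1 P1=NH2 P2=-
Op 4: best P0=NH0 P1=NH2 P2=-
Op 5: best P0=NH0 P1=NH2 P2=NH1
Op 6: best P0=NH1 P1=NH2 P2=NH1
Op 7: best P0=NH0 P1=NH2 P2=NH1
Op 8: best P0=NH0 P1=NH0 P2=NH1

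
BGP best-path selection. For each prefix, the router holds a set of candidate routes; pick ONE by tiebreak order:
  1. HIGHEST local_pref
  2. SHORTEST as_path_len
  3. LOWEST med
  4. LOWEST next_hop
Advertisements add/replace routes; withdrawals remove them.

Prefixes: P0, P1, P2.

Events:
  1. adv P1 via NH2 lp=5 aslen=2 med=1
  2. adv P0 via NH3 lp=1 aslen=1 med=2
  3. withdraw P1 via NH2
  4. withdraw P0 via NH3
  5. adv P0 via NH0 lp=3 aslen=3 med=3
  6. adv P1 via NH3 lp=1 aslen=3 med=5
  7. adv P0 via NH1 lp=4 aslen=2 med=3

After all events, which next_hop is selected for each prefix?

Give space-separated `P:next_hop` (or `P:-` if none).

Answer: P0:NH1 P1:NH3 P2:-

Derivation:
Op 1: best P0=- P1=NH2 P2=-
Op 2: best P0=NH3 P1=NH2 P2=-
Op 3: best P0=NH3 P1=- P2=-
Op 4: best P0=- P1=- P2=-
Op 5: best P0=NH0 P1=- P2=-
Op 6: best P0=NH0 P1=NH3 P2=-
Op 7: best P0=NH1 P1=NH3 P2=-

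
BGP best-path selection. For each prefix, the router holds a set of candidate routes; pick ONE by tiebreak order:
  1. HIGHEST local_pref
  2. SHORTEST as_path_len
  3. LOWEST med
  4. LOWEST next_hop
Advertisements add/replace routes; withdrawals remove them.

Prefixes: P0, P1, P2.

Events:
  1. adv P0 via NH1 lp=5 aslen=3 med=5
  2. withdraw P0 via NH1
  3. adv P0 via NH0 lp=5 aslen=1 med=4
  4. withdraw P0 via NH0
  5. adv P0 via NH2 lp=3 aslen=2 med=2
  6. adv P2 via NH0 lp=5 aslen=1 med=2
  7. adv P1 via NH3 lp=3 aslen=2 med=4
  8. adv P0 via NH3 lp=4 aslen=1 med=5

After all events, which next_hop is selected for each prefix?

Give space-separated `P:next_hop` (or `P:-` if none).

Op 1: best P0=NH1 P1=- P2=-
Op 2: best P0=- P1=- P2=-
Op 3: best P0=NH0 P1=- P2=-
Op 4: best P0=- P1=- P2=-
Op 5: best P0=NH2 P1=- P2=-
Op 6: best P0=NH2 P1=- P2=NH0
Op 7: best P0=NH2 P1=NH3 P2=NH0
Op 8: best P0=NH3 P1=NH3 P2=NH0

Answer: P0:NH3 P1:NH3 P2:NH0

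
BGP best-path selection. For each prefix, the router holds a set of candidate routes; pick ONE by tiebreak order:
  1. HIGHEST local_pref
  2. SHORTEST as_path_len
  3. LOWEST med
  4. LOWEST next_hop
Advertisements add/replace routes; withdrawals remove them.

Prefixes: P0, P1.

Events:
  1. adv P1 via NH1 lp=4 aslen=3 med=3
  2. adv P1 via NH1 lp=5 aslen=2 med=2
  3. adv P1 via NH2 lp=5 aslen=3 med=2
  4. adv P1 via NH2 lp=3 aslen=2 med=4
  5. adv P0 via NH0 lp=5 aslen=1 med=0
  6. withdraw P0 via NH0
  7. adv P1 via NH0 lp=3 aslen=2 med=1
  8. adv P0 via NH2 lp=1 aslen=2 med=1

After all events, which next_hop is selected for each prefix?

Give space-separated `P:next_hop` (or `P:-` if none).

Answer: P0:NH2 P1:NH1

Derivation:
Op 1: best P0=- P1=NH1
Op 2: best P0=- P1=NH1
Op 3: best P0=- P1=NH1
Op 4: best P0=- P1=NH1
Op 5: best P0=NH0 P1=NH1
Op 6: best P0=- P1=NH1
Op 7: best P0=- P1=NH1
Op 8: best P0=NH2 P1=NH1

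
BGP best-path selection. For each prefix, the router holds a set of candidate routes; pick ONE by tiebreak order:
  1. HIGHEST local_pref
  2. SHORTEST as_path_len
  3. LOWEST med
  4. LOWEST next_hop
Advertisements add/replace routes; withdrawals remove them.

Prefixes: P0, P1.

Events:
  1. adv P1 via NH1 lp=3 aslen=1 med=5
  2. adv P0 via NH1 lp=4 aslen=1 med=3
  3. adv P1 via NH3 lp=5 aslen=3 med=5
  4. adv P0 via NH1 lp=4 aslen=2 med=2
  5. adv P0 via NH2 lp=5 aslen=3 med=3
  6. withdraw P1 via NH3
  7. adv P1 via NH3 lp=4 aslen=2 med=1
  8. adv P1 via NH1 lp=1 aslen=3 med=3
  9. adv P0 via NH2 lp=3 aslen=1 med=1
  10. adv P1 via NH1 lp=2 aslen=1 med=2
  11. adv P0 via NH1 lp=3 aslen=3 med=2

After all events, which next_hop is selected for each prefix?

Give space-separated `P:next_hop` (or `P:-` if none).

Answer: P0:NH2 P1:NH3

Derivation:
Op 1: best P0=- P1=NH1
Op 2: best P0=NH1 P1=NH1
Op 3: best P0=NH1 P1=NH3
Op 4: best P0=NH1 P1=NH3
Op 5: best P0=NH2 P1=NH3
Op 6: best P0=NH2 P1=NH1
Op 7: best P0=NH2 P1=NH3
Op 8: best P0=NH2 P1=NH3
Op 9: best P0=NH1 P1=NH3
Op 10: best P0=NH1 P1=NH3
Op 11: best P0=NH2 P1=NH3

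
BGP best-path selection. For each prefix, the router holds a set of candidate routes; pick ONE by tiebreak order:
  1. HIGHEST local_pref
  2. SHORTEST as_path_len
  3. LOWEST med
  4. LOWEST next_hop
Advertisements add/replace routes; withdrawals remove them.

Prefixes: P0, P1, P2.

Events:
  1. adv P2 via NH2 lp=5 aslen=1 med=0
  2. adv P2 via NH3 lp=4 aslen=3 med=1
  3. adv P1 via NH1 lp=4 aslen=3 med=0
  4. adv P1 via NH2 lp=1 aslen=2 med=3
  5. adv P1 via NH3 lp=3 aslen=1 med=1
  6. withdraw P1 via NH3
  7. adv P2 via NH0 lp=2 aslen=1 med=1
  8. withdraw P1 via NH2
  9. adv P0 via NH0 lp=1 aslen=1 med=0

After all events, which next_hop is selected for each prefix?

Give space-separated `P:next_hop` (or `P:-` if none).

Op 1: best P0=- P1=- P2=NH2
Op 2: best P0=- P1=- P2=NH2
Op 3: best P0=- P1=NH1 P2=NH2
Op 4: best P0=- P1=NH1 P2=NH2
Op 5: best P0=- P1=NH1 P2=NH2
Op 6: best P0=- P1=NH1 P2=NH2
Op 7: best P0=- P1=NH1 P2=NH2
Op 8: best P0=- P1=NH1 P2=NH2
Op 9: best P0=NH0 P1=NH1 P2=NH2

Answer: P0:NH0 P1:NH1 P2:NH2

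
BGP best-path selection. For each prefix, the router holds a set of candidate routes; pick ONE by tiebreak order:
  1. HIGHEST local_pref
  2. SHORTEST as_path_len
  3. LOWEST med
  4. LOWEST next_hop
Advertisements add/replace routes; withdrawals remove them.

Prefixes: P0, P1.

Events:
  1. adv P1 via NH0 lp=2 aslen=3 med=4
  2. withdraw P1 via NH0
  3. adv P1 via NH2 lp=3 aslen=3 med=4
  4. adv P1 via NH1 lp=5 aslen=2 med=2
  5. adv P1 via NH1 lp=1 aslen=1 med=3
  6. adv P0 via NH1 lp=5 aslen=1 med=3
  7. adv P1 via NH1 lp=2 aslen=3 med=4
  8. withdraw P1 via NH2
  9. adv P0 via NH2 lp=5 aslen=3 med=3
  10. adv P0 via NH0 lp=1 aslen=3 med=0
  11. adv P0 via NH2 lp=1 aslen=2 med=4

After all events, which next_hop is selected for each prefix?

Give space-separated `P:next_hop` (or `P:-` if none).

Answer: P0:NH1 P1:NH1

Derivation:
Op 1: best P0=- P1=NH0
Op 2: best P0=- P1=-
Op 3: best P0=- P1=NH2
Op 4: best P0=- P1=NH1
Op 5: best P0=- P1=NH2
Op 6: best P0=NH1 P1=NH2
Op 7: best P0=NH1 P1=NH2
Op 8: best P0=NH1 P1=NH1
Op 9: best P0=NH1 P1=NH1
Op 10: best P0=NH1 P1=NH1
Op 11: best P0=NH1 P1=NH1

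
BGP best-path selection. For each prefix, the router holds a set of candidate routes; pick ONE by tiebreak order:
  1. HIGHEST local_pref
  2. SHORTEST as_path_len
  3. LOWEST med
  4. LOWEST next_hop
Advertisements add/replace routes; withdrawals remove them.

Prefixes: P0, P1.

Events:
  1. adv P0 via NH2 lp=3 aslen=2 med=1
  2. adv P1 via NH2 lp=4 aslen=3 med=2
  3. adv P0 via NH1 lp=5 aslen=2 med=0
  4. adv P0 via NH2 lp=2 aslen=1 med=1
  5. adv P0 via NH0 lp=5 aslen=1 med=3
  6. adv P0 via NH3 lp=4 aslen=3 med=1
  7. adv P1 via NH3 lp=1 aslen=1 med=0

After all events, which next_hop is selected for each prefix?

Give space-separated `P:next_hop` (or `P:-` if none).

Answer: P0:NH0 P1:NH2

Derivation:
Op 1: best P0=NH2 P1=-
Op 2: best P0=NH2 P1=NH2
Op 3: best P0=NH1 P1=NH2
Op 4: best P0=NH1 P1=NH2
Op 5: best P0=NH0 P1=NH2
Op 6: best P0=NH0 P1=NH2
Op 7: best P0=NH0 P1=NH2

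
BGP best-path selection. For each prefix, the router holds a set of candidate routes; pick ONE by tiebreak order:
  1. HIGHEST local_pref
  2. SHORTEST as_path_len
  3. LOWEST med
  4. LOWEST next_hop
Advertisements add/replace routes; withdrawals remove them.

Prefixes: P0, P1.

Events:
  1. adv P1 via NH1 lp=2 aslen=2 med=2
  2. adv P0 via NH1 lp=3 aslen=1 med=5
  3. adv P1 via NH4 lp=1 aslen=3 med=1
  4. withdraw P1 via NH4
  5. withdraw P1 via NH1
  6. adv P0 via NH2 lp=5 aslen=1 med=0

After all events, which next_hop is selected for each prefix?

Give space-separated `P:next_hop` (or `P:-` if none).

Op 1: best P0=- P1=NH1
Op 2: best P0=NH1 P1=NH1
Op 3: best P0=NH1 P1=NH1
Op 4: best P0=NH1 P1=NH1
Op 5: best P0=NH1 P1=-
Op 6: best P0=NH2 P1=-

Answer: P0:NH2 P1:-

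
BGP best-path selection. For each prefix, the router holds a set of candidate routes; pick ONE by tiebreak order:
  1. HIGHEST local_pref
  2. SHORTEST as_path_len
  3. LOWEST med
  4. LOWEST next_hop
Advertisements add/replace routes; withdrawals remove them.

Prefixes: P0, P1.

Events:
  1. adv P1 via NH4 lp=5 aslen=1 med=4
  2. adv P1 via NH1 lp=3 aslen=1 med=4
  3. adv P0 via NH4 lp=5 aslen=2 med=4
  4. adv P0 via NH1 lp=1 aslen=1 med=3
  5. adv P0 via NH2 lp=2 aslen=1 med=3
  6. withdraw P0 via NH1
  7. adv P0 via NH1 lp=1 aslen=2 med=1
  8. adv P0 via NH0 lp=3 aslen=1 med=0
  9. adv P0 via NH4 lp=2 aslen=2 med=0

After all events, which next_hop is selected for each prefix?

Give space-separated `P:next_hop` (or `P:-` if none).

Op 1: best P0=- P1=NH4
Op 2: best P0=- P1=NH4
Op 3: best P0=NH4 P1=NH4
Op 4: best P0=NH4 P1=NH4
Op 5: best P0=NH4 P1=NH4
Op 6: best P0=NH4 P1=NH4
Op 7: best P0=NH4 P1=NH4
Op 8: best P0=NH4 P1=NH4
Op 9: best P0=NH0 P1=NH4

Answer: P0:NH0 P1:NH4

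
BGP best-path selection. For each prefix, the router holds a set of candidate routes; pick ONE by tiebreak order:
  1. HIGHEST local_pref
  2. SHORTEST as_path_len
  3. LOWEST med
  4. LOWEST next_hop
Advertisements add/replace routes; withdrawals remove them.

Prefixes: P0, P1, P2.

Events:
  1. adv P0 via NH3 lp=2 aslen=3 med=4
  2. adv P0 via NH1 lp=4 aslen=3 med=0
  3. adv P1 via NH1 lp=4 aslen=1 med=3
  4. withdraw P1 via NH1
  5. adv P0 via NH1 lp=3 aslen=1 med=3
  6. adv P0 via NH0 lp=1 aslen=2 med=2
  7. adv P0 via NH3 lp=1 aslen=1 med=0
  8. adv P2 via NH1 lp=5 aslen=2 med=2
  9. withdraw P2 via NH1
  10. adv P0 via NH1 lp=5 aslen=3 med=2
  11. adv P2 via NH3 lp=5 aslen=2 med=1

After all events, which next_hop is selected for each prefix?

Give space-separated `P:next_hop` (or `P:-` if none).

Answer: P0:NH1 P1:- P2:NH3

Derivation:
Op 1: best P0=NH3 P1=- P2=-
Op 2: best P0=NH1 P1=- P2=-
Op 3: best P0=NH1 P1=NH1 P2=-
Op 4: best P0=NH1 P1=- P2=-
Op 5: best P0=NH1 P1=- P2=-
Op 6: best P0=NH1 P1=- P2=-
Op 7: best P0=NH1 P1=- P2=-
Op 8: best P0=NH1 P1=- P2=NH1
Op 9: best P0=NH1 P1=- P2=-
Op 10: best P0=NH1 P1=- P2=-
Op 11: best P0=NH1 P1=- P2=NH3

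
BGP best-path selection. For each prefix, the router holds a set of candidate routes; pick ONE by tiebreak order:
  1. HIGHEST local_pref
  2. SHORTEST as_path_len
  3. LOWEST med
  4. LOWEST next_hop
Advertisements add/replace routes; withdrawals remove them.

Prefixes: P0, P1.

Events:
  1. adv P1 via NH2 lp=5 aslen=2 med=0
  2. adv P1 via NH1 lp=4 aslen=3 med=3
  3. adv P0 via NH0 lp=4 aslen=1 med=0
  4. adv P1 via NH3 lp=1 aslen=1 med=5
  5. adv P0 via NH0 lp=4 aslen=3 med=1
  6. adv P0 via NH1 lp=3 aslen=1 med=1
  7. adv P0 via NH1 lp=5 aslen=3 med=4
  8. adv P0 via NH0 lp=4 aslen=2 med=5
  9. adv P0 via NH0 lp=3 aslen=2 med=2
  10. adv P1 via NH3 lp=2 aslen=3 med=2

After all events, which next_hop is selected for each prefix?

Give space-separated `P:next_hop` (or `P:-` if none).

Answer: P0:NH1 P1:NH2

Derivation:
Op 1: best P0=- P1=NH2
Op 2: best P0=- P1=NH2
Op 3: best P0=NH0 P1=NH2
Op 4: best P0=NH0 P1=NH2
Op 5: best P0=NH0 P1=NH2
Op 6: best P0=NH0 P1=NH2
Op 7: best P0=NH1 P1=NH2
Op 8: best P0=NH1 P1=NH2
Op 9: best P0=NH1 P1=NH2
Op 10: best P0=NH1 P1=NH2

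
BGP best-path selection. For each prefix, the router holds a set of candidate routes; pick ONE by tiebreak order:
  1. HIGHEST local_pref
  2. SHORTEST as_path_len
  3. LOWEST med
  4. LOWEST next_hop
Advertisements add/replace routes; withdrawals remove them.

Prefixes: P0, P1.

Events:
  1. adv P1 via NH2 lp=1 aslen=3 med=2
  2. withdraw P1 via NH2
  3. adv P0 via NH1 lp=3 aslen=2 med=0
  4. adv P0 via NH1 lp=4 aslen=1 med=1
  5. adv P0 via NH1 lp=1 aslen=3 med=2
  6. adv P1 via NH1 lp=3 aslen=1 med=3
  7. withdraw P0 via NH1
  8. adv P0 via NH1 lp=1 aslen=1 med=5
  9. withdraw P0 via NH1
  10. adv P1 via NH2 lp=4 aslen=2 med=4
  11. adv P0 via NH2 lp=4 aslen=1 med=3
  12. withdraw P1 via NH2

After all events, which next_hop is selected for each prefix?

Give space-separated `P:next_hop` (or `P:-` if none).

Op 1: best P0=- P1=NH2
Op 2: best P0=- P1=-
Op 3: best P0=NH1 P1=-
Op 4: best P0=NH1 P1=-
Op 5: best P0=NH1 P1=-
Op 6: best P0=NH1 P1=NH1
Op 7: best P0=- P1=NH1
Op 8: best P0=NH1 P1=NH1
Op 9: best P0=- P1=NH1
Op 10: best P0=- P1=NH2
Op 11: best P0=NH2 P1=NH2
Op 12: best P0=NH2 P1=NH1

Answer: P0:NH2 P1:NH1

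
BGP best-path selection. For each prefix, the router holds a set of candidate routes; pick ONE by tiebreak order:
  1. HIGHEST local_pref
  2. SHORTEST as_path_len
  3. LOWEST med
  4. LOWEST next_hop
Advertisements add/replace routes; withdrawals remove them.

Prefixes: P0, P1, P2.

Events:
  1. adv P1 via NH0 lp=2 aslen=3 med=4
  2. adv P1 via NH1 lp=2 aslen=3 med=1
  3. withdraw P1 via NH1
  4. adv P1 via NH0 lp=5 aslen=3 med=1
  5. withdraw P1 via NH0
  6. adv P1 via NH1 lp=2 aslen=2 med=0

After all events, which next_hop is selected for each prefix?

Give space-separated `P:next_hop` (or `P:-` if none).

Answer: P0:- P1:NH1 P2:-

Derivation:
Op 1: best P0=- P1=NH0 P2=-
Op 2: best P0=- P1=NH1 P2=-
Op 3: best P0=- P1=NH0 P2=-
Op 4: best P0=- P1=NH0 P2=-
Op 5: best P0=- P1=- P2=-
Op 6: best P0=- P1=NH1 P2=-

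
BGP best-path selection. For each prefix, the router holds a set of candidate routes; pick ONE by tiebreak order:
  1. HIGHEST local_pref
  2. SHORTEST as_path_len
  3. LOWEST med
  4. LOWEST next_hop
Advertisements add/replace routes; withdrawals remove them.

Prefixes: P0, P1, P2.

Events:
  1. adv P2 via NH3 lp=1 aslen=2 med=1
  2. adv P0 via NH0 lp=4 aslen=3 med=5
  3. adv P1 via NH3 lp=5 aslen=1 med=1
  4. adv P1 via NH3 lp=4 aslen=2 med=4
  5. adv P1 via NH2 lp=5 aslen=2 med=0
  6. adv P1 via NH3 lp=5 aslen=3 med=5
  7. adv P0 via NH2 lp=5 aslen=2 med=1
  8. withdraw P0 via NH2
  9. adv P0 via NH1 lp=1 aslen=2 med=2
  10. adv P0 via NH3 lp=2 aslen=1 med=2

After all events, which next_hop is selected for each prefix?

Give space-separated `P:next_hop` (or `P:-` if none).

Op 1: best P0=- P1=- P2=NH3
Op 2: best P0=NH0 P1=- P2=NH3
Op 3: best P0=NH0 P1=NH3 P2=NH3
Op 4: best P0=NH0 P1=NH3 P2=NH3
Op 5: best P0=NH0 P1=NH2 P2=NH3
Op 6: best P0=NH0 P1=NH2 P2=NH3
Op 7: best P0=NH2 P1=NH2 P2=NH3
Op 8: best P0=NH0 P1=NH2 P2=NH3
Op 9: best P0=NH0 P1=NH2 P2=NH3
Op 10: best P0=NH0 P1=NH2 P2=NH3

Answer: P0:NH0 P1:NH2 P2:NH3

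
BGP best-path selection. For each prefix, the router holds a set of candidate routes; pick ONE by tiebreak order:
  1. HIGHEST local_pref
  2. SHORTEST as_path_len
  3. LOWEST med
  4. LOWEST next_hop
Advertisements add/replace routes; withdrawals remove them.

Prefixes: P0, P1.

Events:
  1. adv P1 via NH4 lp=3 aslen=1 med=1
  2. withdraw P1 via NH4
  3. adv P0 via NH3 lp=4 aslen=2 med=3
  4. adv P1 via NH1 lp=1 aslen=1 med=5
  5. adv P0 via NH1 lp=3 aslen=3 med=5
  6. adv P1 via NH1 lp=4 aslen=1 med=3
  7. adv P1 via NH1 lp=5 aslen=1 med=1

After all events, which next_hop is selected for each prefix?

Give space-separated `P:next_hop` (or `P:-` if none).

Answer: P0:NH3 P1:NH1

Derivation:
Op 1: best P0=- P1=NH4
Op 2: best P0=- P1=-
Op 3: best P0=NH3 P1=-
Op 4: best P0=NH3 P1=NH1
Op 5: best P0=NH3 P1=NH1
Op 6: best P0=NH3 P1=NH1
Op 7: best P0=NH3 P1=NH1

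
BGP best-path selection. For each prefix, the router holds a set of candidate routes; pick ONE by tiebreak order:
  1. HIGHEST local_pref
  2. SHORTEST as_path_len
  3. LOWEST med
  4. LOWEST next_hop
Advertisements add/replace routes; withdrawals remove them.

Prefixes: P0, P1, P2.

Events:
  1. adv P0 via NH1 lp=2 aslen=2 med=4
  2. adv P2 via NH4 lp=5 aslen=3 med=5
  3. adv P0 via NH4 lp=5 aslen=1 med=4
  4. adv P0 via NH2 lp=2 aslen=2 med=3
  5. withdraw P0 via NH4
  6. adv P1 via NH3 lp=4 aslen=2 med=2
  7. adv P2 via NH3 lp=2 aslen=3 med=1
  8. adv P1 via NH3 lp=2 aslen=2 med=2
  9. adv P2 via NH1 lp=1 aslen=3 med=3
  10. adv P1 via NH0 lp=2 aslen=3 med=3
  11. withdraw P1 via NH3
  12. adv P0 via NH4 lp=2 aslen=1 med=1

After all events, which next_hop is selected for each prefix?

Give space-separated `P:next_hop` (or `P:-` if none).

Op 1: best P0=NH1 P1=- P2=-
Op 2: best P0=NH1 P1=- P2=NH4
Op 3: best P0=NH4 P1=- P2=NH4
Op 4: best P0=NH4 P1=- P2=NH4
Op 5: best P0=NH2 P1=- P2=NH4
Op 6: best P0=NH2 P1=NH3 P2=NH4
Op 7: best P0=NH2 P1=NH3 P2=NH4
Op 8: best P0=NH2 P1=NH3 P2=NH4
Op 9: best P0=NH2 P1=NH3 P2=NH4
Op 10: best P0=NH2 P1=NH3 P2=NH4
Op 11: best P0=NH2 P1=NH0 P2=NH4
Op 12: best P0=NH4 P1=NH0 P2=NH4

Answer: P0:NH4 P1:NH0 P2:NH4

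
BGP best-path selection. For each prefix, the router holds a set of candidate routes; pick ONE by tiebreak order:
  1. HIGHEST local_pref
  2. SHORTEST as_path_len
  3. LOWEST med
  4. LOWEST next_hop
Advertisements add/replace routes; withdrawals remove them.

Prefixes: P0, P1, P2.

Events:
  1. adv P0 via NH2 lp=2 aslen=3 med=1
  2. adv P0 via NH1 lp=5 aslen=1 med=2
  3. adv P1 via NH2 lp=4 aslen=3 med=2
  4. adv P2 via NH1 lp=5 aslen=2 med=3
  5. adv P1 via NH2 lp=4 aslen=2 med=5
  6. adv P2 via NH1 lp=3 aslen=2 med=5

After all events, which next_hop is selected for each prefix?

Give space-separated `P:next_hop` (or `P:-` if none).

Answer: P0:NH1 P1:NH2 P2:NH1

Derivation:
Op 1: best P0=NH2 P1=- P2=-
Op 2: best P0=NH1 P1=- P2=-
Op 3: best P0=NH1 P1=NH2 P2=-
Op 4: best P0=NH1 P1=NH2 P2=NH1
Op 5: best P0=NH1 P1=NH2 P2=NH1
Op 6: best P0=NH1 P1=NH2 P2=NH1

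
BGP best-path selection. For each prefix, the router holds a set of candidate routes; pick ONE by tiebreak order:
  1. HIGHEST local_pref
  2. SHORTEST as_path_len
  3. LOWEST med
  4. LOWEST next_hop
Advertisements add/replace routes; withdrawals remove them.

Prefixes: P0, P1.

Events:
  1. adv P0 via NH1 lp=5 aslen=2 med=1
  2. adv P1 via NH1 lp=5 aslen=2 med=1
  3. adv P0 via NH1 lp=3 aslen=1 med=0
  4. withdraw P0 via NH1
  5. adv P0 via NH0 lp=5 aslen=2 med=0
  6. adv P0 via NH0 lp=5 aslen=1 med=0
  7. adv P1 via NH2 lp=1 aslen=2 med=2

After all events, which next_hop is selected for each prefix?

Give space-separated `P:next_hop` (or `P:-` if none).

Answer: P0:NH0 P1:NH1

Derivation:
Op 1: best P0=NH1 P1=-
Op 2: best P0=NH1 P1=NH1
Op 3: best P0=NH1 P1=NH1
Op 4: best P0=- P1=NH1
Op 5: best P0=NH0 P1=NH1
Op 6: best P0=NH0 P1=NH1
Op 7: best P0=NH0 P1=NH1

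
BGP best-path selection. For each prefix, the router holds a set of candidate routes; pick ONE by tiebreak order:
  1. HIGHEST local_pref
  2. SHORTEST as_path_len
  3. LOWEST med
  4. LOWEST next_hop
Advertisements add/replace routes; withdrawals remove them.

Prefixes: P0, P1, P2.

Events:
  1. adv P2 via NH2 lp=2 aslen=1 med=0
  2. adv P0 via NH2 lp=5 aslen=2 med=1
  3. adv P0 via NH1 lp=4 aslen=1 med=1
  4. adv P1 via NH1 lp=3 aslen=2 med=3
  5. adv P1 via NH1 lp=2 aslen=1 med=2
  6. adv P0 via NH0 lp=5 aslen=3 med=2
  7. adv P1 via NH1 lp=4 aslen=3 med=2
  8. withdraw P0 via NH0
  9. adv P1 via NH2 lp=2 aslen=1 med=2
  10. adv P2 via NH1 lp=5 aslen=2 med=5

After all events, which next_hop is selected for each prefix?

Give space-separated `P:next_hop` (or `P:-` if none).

Answer: P0:NH2 P1:NH1 P2:NH1

Derivation:
Op 1: best P0=- P1=- P2=NH2
Op 2: best P0=NH2 P1=- P2=NH2
Op 3: best P0=NH2 P1=- P2=NH2
Op 4: best P0=NH2 P1=NH1 P2=NH2
Op 5: best P0=NH2 P1=NH1 P2=NH2
Op 6: best P0=NH2 P1=NH1 P2=NH2
Op 7: best P0=NH2 P1=NH1 P2=NH2
Op 8: best P0=NH2 P1=NH1 P2=NH2
Op 9: best P0=NH2 P1=NH1 P2=NH2
Op 10: best P0=NH2 P1=NH1 P2=NH1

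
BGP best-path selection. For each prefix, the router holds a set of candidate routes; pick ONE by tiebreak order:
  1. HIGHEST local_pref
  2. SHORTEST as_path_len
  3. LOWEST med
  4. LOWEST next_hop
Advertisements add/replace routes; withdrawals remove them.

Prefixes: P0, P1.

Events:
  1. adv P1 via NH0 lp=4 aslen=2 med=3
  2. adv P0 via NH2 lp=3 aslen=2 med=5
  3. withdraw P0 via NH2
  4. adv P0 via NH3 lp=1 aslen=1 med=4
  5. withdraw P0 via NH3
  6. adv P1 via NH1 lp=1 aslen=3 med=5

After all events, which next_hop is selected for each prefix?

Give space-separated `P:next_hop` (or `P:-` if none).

Op 1: best P0=- P1=NH0
Op 2: best P0=NH2 P1=NH0
Op 3: best P0=- P1=NH0
Op 4: best P0=NH3 P1=NH0
Op 5: best P0=- P1=NH0
Op 6: best P0=- P1=NH0

Answer: P0:- P1:NH0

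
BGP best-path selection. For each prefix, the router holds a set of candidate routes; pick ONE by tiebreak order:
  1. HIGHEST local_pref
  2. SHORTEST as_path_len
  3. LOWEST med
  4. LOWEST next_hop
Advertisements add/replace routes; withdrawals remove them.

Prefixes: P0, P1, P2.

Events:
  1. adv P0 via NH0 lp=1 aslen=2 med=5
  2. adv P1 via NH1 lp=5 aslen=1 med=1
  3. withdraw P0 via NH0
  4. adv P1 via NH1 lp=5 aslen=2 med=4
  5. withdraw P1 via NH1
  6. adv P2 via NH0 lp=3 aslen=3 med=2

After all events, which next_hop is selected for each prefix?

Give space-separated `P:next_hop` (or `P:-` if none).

Op 1: best P0=NH0 P1=- P2=-
Op 2: best P0=NH0 P1=NH1 P2=-
Op 3: best P0=- P1=NH1 P2=-
Op 4: best P0=- P1=NH1 P2=-
Op 5: best P0=- P1=- P2=-
Op 6: best P0=- P1=- P2=NH0

Answer: P0:- P1:- P2:NH0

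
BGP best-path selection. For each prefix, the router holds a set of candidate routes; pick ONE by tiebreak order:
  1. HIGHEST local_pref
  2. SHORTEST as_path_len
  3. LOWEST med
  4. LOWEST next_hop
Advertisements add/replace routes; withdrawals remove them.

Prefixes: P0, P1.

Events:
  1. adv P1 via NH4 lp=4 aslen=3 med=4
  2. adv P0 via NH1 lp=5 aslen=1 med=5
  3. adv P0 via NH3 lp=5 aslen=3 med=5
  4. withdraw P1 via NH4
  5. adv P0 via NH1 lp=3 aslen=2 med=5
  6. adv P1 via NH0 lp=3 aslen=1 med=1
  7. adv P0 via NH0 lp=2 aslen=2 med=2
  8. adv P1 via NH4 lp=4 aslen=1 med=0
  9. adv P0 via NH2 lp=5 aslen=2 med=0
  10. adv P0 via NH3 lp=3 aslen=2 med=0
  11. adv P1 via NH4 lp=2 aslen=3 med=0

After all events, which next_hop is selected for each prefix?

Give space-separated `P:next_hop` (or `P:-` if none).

Op 1: best P0=- P1=NH4
Op 2: best P0=NH1 P1=NH4
Op 3: best P0=NH1 P1=NH4
Op 4: best P0=NH1 P1=-
Op 5: best P0=NH3 P1=-
Op 6: best P0=NH3 P1=NH0
Op 7: best P0=NH3 P1=NH0
Op 8: best P0=NH3 P1=NH4
Op 9: best P0=NH2 P1=NH4
Op 10: best P0=NH2 P1=NH4
Op 11: best P0=NH2 P1=NH0

Answer: P0:NH2 P1:NH0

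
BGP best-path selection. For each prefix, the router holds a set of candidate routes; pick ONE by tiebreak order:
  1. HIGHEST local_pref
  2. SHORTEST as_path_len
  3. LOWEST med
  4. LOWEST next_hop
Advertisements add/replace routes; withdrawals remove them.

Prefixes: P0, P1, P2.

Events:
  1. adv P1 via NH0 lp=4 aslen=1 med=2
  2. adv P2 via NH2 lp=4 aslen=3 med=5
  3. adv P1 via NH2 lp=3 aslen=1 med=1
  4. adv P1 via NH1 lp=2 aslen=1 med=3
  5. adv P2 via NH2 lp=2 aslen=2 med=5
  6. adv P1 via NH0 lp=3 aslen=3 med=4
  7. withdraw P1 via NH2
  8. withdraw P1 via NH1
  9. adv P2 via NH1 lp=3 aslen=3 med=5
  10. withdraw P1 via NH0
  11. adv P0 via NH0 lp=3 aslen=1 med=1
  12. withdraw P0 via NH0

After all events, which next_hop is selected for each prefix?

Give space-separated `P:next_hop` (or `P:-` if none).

Op 1: best P0=- P1=NH0 P2=-
Op 2: best P0=- P1=NH0 P2=NH2
Op 3: best P0=- P1=NH0 P2=NH2
Op 4: best P0=- P1=NH0 P2=NH2
Op 5: best P0=- P1=NH0 P2=NH2
Op 6: best P0=- P1=NH2 P2=NH2
Op 7: best P0=- P1=NH0 P2=NH2
Op 8: best P0=- P1=NH0 P2=NH2
Op 9: best P0=- P1=NH0 P2=NH1
Op 10: best P0=- P1=- P2=NH1
Op 11: best P0=NH0 P1=- P2=NH1
Op 12: best P0=- P1=- P2=NH1

Answer: P0:- P1:- P2:NH1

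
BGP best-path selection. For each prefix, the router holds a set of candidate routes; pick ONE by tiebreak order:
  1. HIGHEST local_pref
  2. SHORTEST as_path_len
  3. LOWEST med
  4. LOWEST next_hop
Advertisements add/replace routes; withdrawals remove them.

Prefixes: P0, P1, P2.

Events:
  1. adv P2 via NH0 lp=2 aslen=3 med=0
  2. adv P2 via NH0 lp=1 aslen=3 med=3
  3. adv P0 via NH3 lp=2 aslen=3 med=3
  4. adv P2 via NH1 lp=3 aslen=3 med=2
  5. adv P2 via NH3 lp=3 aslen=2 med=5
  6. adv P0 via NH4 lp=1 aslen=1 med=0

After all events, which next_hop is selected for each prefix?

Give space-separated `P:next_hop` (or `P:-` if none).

Op 1: best P0=- P1=- P2=NH0
Op 2: best P0=- P1=- P2=NH0
Op 3: best P0=NH3 P1=- P2=NH0
Op 4: best P0=NH3 P1=- P2=NH1
Op 5: best P0=NH3 P1=- P2=NH3
Op 6: best P0=NH3 P1=- P2=NH3

Answer: P0:NH3 P1:- P2:NH3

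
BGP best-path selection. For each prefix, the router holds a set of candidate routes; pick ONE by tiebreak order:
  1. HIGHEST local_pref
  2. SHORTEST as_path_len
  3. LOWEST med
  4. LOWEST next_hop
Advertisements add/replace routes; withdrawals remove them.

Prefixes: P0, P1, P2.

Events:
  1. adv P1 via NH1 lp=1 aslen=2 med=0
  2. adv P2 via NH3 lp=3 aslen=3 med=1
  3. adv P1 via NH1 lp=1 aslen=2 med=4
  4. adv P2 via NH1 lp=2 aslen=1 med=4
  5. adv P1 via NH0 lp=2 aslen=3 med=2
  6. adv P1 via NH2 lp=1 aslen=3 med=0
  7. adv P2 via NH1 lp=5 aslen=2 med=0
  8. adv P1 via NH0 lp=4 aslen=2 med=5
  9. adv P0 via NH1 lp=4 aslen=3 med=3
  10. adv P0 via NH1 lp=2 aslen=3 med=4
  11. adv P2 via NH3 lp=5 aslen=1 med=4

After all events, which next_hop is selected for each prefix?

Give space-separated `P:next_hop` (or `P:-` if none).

Answer: P0:NH1 P1:NH0 P2:NH3

Derivation:
Op 1: best P0=- P1=NH1 P2=-
Op 2: best P0=- P1=NH1 P2=NH3
Op 3: best P0=- P1=NH1 P2=NH3
Op 4: best P0=- P1=NH1 P2=NH3
Op 5: best P0=- P1=NH0 P2=NH3
Op 6: best P0=- P1=NH0 P2=NH3
Op 7: best P0=- P1=NH0 P2=NH1
Op 8: best P0=- P1=NH0 P2=NH1
Op 9: best P0=NH1 P1=NH0 P2=NH1
Op 10: best P0=NH1 P1=NH0 P2=NH1
Op 11: best P0=NH1 P1=NH0 P2=NH3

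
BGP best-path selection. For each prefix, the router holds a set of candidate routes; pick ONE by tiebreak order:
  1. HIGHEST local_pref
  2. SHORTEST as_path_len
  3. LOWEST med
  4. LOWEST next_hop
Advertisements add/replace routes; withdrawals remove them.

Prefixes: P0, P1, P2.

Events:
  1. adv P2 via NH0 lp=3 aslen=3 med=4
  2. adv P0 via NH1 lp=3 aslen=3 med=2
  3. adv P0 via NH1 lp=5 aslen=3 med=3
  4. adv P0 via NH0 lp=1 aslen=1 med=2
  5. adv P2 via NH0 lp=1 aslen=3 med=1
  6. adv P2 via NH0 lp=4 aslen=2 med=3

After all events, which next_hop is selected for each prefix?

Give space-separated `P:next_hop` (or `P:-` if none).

Answer: P0:NH1 P1:- P2:NH0

Derivation:
Op 1: best P0=- P1=- P2=NH0
Op 2: best P0=NH1 P1=- P2=NH0
Op 3: best P0=NH1 P1=- P2=NH0
Op 4: best P0=NH1 P1=- P2=NH0
Op 5: best P0=NH1 P1=- P2=NH0
Op 6: best P0=NH1 P1=- P2=NH0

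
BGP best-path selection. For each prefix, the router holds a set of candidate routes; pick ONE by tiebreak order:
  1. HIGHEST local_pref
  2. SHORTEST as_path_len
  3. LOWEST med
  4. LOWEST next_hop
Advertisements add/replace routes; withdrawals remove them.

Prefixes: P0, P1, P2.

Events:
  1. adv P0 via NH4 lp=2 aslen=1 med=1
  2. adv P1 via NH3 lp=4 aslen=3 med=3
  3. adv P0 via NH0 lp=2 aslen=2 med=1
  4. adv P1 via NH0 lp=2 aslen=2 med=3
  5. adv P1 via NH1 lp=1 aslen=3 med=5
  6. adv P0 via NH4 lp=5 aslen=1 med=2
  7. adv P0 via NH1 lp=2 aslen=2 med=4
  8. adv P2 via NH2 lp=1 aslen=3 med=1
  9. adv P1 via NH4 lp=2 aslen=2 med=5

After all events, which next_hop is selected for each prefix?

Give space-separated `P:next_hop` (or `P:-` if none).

Op 1: best P0=NH4 P1=- P2=-
Op 2: best P0=NH4 P1=NH3 P2=-
Op 3: best P0=NH4 P1=NH3 P2=-
Op 4: best P0=NH4 P1=NH3 P2=-
Op 5: best P0=NH4 P1=NH3 P2=-
Op 6: best P0=NH4 P1=NH3 P2=-
Op 7: best P0=NH4 P1=NH3 P2=-
Op 8: best P0=NH4 P1=NH3 P2=NH2
Op 9: best P0=NH4 P1=NH3 P2=NH2

Answer: P0:NH4 P1:NH3 P2:NH2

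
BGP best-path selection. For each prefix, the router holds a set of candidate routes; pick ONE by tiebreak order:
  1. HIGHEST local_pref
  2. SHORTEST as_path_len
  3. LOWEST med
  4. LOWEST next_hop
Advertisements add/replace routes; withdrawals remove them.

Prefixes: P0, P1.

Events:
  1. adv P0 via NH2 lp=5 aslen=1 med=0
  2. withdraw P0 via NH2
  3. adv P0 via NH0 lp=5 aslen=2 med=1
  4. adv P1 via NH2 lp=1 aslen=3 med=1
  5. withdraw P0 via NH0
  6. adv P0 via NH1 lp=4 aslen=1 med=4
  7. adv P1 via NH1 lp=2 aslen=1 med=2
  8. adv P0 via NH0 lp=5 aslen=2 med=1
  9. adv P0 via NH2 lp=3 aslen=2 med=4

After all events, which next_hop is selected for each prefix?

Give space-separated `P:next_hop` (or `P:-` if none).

Answer: P0:NH0 P1:NH1

Derivation:
Op 1: best P0=NH2 P1=-
Op 2: best P0=- P1=-
Op 3: best P0=NH0 P1=-
Op 4: best P0=NH0 P1=NH2
Op 5: best P0=- P1=NH2
Op 6: best P0=NH1 P1=NH2
Op 7: best P0=NH1 P1=NH1
Op 8: best P0=NH0 P1=NH1
Op 9: best P0=NH0 P1=NH1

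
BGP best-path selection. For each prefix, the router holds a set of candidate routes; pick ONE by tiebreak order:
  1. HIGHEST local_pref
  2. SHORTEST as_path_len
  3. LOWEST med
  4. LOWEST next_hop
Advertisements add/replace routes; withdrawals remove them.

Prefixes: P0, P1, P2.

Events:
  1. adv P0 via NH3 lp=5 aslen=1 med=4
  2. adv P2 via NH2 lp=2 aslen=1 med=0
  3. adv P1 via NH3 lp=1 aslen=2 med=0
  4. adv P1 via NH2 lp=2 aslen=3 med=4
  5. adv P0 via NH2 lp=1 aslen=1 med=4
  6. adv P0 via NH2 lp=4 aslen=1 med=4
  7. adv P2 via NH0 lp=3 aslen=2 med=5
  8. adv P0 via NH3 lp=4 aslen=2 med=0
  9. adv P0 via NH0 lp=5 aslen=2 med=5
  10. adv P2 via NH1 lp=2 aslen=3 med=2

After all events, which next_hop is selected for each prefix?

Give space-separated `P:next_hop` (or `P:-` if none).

Op 1: best P0=NH3 P1=- P2=-
Op 2: best P0=NH3 P1=- P2=NH2
Op 3: best P0=NH3 P1=NH3 P2=NH2
Op 4: best P0=NH3 P1=NH2 P2=NH2
Op 5: best P0=NH3 P1=NH2 P2=NH2
Op 6: best P0=NH3 P1=NH2 P2=NH2
Op 7: best P0=NH3 P1=NH2 P2=NH0
Op 8: best P0=NH2 P1=NH2 P2=NH0
Op 9: best P0=NH0 P1=NH2 P2=NH0
Op 10: best P0=NH0 P1=NH2 P2=NH0

Answer: P0:NH0 P1:NH2 P2:NH0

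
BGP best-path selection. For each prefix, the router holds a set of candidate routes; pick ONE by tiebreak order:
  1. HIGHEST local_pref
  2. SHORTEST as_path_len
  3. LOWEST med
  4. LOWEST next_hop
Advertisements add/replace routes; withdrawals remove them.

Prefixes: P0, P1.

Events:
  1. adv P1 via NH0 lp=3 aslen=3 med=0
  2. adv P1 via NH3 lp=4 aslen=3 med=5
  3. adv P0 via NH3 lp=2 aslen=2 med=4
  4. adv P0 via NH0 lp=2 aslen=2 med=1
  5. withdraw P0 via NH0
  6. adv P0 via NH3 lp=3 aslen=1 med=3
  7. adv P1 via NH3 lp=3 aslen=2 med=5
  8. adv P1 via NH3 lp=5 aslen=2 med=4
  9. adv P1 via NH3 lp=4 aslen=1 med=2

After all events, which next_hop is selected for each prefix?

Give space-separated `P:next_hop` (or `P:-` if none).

Op 1: best P0=- P1=NH0
Op 2: best P0=- P1=NH3
Op 3: best P0=NH3 P1=NH3
Op 4: best P0=NH0 P1=NH3
Op 5: best P0=NH3 P1=NH3
Op 6: best P0=NH3 P1=NH3
Op 7: best P0=NH3 P1=NH3
Op 8: best P0=NH3 P1=NH3
Op 9: best P0=NH3 P1=NH3

Answer: P0:NH3 P1:NH3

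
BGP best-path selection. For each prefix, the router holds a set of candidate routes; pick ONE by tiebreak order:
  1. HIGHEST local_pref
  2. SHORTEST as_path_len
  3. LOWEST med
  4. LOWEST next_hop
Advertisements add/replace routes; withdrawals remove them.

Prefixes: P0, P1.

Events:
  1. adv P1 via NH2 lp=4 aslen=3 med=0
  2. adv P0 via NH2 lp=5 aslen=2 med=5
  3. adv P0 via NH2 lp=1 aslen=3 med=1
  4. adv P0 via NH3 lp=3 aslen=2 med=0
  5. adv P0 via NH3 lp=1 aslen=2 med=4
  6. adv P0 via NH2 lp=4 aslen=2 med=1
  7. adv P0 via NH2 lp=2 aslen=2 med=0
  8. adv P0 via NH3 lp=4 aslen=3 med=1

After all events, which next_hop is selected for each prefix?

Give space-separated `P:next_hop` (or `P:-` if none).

Answer: P0:NH3 P1:NH2

Derivation:
Op 1: best P0=- P1=NH2
Op 2: best P0=NH2 P1=NH2
Op 3: best P0=NH2 P1=NH2
Op 4: best P0=NH3 P1=NH2
Op 5: best P0=NH3 P1=NH2
Op 6: best P0=NH2 P1=NH2
Op 7: best P0=NH2 P1=NH2
Op 8: best P0=NH3 P1=NH2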